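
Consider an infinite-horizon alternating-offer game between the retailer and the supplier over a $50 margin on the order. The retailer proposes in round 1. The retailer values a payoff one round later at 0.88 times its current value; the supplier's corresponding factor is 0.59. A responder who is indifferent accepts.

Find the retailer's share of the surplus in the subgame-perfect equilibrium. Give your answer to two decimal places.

When the retailer proposes, the supplier accepts any offer worth at least 0.59 times what the supplier would get by proposing next round; and vice versa.
This gives x = 50 − 0.59y and y = 50 − 0.88x, where x and y are each side's share when it proposes.
Hence (1 − 0.59·0.88)x = 50(1 − 0.59), i.e. 0.4808·x = 20.5.
x ≈ 42.6373; the supplier's share is 50 − x ≈ 7.3627.

42.64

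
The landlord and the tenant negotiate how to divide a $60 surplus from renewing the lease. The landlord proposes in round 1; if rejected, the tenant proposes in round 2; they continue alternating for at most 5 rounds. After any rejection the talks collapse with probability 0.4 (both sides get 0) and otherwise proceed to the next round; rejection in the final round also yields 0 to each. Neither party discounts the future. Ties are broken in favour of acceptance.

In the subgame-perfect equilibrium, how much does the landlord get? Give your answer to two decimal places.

By backward induction:
Round 5 (the landlord proposes): rejection yields 0 for the tenant; the landlord offers 0 and keeps 60.
Round 4 (the tenant proposes): rejecting gives the landlord an expected 0.6 × 60 = 36; the tenant offers that and keeps 24.
Round 3 (the landlord proposes): rejecting gives the tenant an expected 0.6 × 24 = 14.4, so the landlord offers 14.4, keeping 45.6.
Round 2 (the tenant proposes): rejecting gives the landlord an expected 0.6 × 45.6 = 27.36. The tenant offers 27.36 and keeps 60 − 27.36 = 32.64.
Round 1 (the landlord proposes): rejecting gives the tenant an expected 0.6 × 32.64 = 19.584, so the landlord offers 19.584, keeping 40.416.

40.42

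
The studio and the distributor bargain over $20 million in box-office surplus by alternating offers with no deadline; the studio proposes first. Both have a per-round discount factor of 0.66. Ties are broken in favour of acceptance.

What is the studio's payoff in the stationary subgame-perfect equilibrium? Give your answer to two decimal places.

12.05

Let x be the studio's share when the studio proposes and y be the distributor's share when the distributor proposes.
The distributor accepts iff offered ≥ 0.66·y, so x = 20 − 0.66y. Symmetrically y = 20 − 0.66x.
Substituting: x = 20 − 0.66(20 − 0.66x), giving x(1 − 0.66·0.66) = 20(1 − 0.66).
So x = 20 × 0.34 / 0.5644 ≈ 12.0482, and the distributor receives 20 − x ≈ 7.9518.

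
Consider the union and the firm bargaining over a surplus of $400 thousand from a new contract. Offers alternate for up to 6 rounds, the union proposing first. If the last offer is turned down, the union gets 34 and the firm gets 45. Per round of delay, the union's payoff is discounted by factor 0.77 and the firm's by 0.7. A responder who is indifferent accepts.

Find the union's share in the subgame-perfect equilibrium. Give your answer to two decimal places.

Round 6 (the firm proposes): the union gets 34 if talks fail, so the firm offers 34 and keeps 366.
Round 5 (the union proposes): the firm can get 366 next round, worth 0.7 × 366 = 256.2 now, so the union offers 256.2, keeping 143.8.
Round 4 (the firm proposes): the union can get 143.8 next round, worth 0.77 × 143.8 = 110.726 now; the firm offers that and keeps 289.274.
Round 3 (the union proposes): the firm can get 289.274 next round, worth 0.7 × 289.274 = 202.4918 now. The union offers 202.4918 and keeps 400 − 202.4918 = 197.5082.
Round 2 (the firm proposes): the union can get 197.5082 next round, worth 0.77 × 197.5082 = 152.081314 now, so the firm offers 152.081314, keeping 247.918686.
Round 1 (the union proposes): the firm can get 247.918686 next round, worth 0.7 × 247.918686 = 173.5430802 now, so the union offers 173.5430802, keeping 226.4569198.

226.46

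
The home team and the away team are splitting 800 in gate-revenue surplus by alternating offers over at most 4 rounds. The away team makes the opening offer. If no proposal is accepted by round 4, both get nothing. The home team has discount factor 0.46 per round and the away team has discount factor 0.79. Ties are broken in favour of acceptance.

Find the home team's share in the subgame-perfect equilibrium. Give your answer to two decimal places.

211.01

Round 4 (the home team proposes): the away team will accept anything ≥ 0, so the home team offers 0 and keeps 800.
Round 3 (the away team proposes): the home team can get 800 next round, worth 0.46 × 800 = 368 now, so the away team offers 368, keeping 432.
Round 2 (the home team proposes): the away team can get 432 next round, worth 0.79 × 432 = 341.28 now. The home team offers 341.28 and keeps 800 − 341.28 = 458.72.
Round 1 (the away team proposes): the home team can get 458.72 next round, worth 0.46 × 458.72 = 211.0112 now, so the away team offers 211.0112, keeping 588.9888.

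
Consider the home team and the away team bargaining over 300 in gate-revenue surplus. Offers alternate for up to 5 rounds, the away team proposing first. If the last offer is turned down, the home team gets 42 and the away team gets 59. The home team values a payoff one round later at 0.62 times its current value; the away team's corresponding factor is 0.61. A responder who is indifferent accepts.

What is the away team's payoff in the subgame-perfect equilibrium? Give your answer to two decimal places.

By backward induction:
Round 5 (the away team proposes): the home team gets 42 if talks fail, so the away team offers 42 and keeps 258.
Round 4 (the home team proposes): the away team can get 258 next round, worth 0.61 × 258 = 157.38 now, so the home team offers 157.38, keeping 142.62.
Round 3 (the away team proposes): the home team can get 142.62 next round, worth 0.62 × 142.62 = 88.4244 now, so the away team offers 88.4244, keeping 211.5756.
Round 2 (the home team proposes): the away team can get 211.5756 next round, worth 0.61 × 211.5756 = 129.061116 now. The home team offers 129.061116 and keeps 300 − 129.061116 = 170.938884.
Round 1 (the away team proposes): the home team can get 170.938884 next round, worth 0.62 × 170.938884 = 105.98210808 now, so the away team offers 105.98210808, keeping 194.01789192.

194.02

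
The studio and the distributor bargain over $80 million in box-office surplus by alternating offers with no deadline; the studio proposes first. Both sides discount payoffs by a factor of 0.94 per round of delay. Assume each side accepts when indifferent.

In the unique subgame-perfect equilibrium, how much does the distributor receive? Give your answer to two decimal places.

38.76

Let x be the studio's share when the studio proposes and y be the distributor's share when the distributor proposes.
The distributor accepts iff offered ≥ 0.94·y, so x = 80 − 0.94y. Symmetrically y = 80 − 0.94x.
Substituting: x = 80 − 0.94(80 − 0.94x), giving x(1 − 0.94·0.94) = 80(1 − 0.94).
So x = 80 × 0.06 / 0.1164 ≈ 41.2371, and the distributor receives 80 − x ≈ 38.7629.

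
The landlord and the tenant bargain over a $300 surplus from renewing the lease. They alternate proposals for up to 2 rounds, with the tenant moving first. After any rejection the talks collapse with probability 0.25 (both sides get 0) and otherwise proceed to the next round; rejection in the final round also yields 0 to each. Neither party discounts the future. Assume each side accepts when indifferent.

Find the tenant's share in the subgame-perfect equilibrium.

75

By backward induction:
Round 2 (the landlord proposes): rejection yields 0 for the tenant; the landlord offers 0 and keeps 300.
Round 1 (the tenant proposes): rejecting gives the landlord an expected 0.75 × 300 = 225. The tenant offers 225 and keeps 300 − 225 = 75.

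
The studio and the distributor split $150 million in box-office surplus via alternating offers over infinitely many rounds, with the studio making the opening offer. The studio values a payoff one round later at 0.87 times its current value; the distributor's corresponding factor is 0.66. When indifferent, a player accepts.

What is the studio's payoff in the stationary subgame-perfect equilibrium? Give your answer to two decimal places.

Let x be the studio's share when the studio proposes and y be the distributor's share when the distributor proposes.
The distributor accepts iff offered ≥ 0.66·y, so x = 150 − 0.66y. Symmetrically y = 150 − 0.87x.
Substituting: x = 150 − 0.66(150 − 0.87x), giving x(1 − 0.87·0.66) = 150(1 − 0.66).
So x = 150 × 0.34 / 0.4258 ≈ 119.7745, and the distributor receives 150 − x ≈ 30.2255.

119.77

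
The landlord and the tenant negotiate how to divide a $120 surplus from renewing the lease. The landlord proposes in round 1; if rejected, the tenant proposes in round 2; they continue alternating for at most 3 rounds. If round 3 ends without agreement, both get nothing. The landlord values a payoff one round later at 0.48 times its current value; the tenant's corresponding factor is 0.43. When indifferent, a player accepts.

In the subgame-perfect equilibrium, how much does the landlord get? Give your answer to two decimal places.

93.17

Round 3 (the landlord proposes): the tenant will accept anything ≥ 0, so the landlord offers 0 and keeps 120.
Round 2 (the tenant proposes): the landlord can get 120 next round, worth 0.48 × 120 = 57.6 now, so the tenant offers 57.6, keeping 62.4.
Round 1 (the landlord proposes): the tenant can get 62.4 next round, worth 0.43 × 62.4 = 26.832 now, so the landlord offers 26.832, keeping 93.168.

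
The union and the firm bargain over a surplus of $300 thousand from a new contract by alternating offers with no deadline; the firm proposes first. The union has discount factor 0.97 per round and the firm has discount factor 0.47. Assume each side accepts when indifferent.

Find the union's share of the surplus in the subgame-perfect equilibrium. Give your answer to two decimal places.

In a stationary SPE each proposer offers the other exactly their discounted continuation value.
If the firm keeps x when proposing and the union keeps y when proposing, then x = 300 − 0.97y and y = 300 − 0.47x.
Solving: x = 300(1 − 0.97) / (1 − 0.47·0.97) = 9 / 0.5441 ≈ 16.5411.
The union gets 300 − 16.5411 ≈ 283.4589.

283.46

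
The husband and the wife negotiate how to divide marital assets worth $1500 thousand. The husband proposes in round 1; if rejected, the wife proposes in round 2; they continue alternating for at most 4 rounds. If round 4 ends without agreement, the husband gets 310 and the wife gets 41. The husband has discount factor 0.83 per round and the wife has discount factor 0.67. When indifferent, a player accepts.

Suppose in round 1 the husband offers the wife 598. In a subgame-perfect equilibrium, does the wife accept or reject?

Round 4 (the wife proposes): the husband gets 310 if talks fail, so the wife offers 310 and keeps 1190.
Round 3 (the husband proposes): the wife can get 1190 next round, worth 0.67 × 1190 = 797.3 now, so the husband offers 797.3, keeping 702.7.
Round 2 (the wife proposes): the husband can get 702.7 next round, worth 0.83 × 702.7 = 583.241 now, so the wife offers 583.241, keeping 916.759.
So by rejecting in round 1, the wife gets 916.759 next round, worth 0.67 × 916.759 = 614.22853 now.
Offer 598 < 614.22853, so the wife rejects.

Reject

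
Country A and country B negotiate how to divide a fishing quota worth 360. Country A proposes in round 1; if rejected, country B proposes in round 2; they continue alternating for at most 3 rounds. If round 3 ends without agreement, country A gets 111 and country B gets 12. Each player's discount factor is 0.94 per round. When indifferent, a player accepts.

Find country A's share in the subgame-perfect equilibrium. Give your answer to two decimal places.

By backward induction:
Round 3 (country A proposes): country B gets 12 if talks fail, so country A offers 12 and keeps 348.
Round 2 (country B proposes): country A can get 348 next round, worth 0.94 × 348 = 327.12 now; country B offers that and keeps 32.88.
Round 1 (country A proposes): country B can get 32.88 next round, worth 0.94 × 32.88 = 30.9072 now, so country A offers 30.9072, keeping 329.0928.

329.09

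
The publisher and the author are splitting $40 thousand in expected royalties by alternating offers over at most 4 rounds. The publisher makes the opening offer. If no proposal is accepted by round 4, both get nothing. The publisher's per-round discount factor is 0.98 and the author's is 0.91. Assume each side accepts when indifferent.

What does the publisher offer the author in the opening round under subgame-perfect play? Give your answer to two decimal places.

Round 4 (the author proposes): the publisher will accept anything ≥ 0, so the author offers 0 and keeps 40.
Round 3 (the publisher proposes): the author can get 40 next round, worth 0.91 × 40 = 36.4 now; the publisher offers that and keeps 3.6.
Round 2 (the author proposes): the publisher can get 3.6 next round, worth 0.98 × 3.6 = 3.528 now. The author offers 3.528 and keeps 40 − 3.528 = 36.472.
Round 1 (the publisher proposes): the author can get 36.472 next round, worth 0.91 × 36.472 = 33.18952 now, so the publisher offers 33.18952, keeping 6.81048.

33.19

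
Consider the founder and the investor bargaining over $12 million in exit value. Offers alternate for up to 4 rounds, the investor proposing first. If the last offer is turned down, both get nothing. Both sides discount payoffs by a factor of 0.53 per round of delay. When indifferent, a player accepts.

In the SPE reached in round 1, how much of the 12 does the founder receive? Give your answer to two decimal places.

4.78

Round 4 (the founder proposes): the investor will accept anything ≥ 0, so the founder offers 0 and keeps 12.
Round 3 (the investor proposes): the founder can get 12 next round, worth 0.53 × 12 = 6.36 now, so the investor offers 6.36, keeping 5.64.
Round 2 (the founder proposes): the investor can get 5.64 next round, worth 0.53 × 5.64 = 2.9892 now; the founder offers that and keeps 9.0108.
Round 1 (the investor proposes): the founder can get 9.0108 next round, worth 0.53 × 9.0108 = 4.775724 now, so the investor offers 4.775724, keeping 7.224276.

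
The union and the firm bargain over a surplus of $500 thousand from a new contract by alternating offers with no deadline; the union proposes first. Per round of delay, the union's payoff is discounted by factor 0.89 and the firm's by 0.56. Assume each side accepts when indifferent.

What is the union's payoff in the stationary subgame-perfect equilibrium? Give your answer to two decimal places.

438.60

When the union proposes, the firm accepts any offer worth at least 0.56 times what the firm would get by proposing next round; and vice versa.
This gives x = 500 − 0.56y and y = 500 − 0.89x, where x and y are each side's share when it proposes.
Hence (1 − 0.56·0.89)x = 500(1 − 0.56), i.e. 0.5016·x = 220.
x ≈ 438.5965; the firm's share is 500 − x ≈ 61.4035.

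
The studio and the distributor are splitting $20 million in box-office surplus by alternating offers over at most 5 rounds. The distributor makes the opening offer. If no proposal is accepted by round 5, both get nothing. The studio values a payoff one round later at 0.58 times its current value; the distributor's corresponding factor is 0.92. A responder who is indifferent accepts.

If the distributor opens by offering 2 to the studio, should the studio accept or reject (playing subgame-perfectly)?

Accept

Work out the studio's continuation value if the offer is rejected.
Round 5 (the distributor proposes): the studio will accept anything ≥ 0, so the distributor offers 0 and keeps 20.
Round 4 (the studio proposes): the distributor can get 20 next round, worth 0.92 × 20 = 18.4 now; the studio offers that and keeps 1.6.
Round 3 (the distributor proposes): the studio can get 1.6 next round, worth 0.58 × 1.6 = 0.928 now; the distributor offers that and keeps 19.072.
Round 2 (the studio proposes): the distributor can get 19.072 next round, worth 0.92 × 19.072 = 17.54624 now; the studio offers that and keeps 2.45376.
So by rejecting in round 1, the studio gets 2.45376 next round, worth 0.58 × 2.45376 = 1.4231808 now.
Offer 2 ≥ 1.4231808, so the studio accepts.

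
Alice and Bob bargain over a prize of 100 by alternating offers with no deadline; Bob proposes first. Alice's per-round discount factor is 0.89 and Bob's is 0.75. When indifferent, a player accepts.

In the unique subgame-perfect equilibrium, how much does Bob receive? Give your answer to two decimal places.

In a stationary SPE each proposer offers the other exactly their discounted continuation value.
If Bob keeps x when proposing and Alice keeps y when proposing, then x = 100 − 0.89y and y = 100 − 0.75x.
Solving: x = 100(1 − 0.89) / (1 − 0.75·0.89) = 11 / 0.3325 ≈ 33.0827.
Alice gets 100 − 33.0827 ≈ 66.9173.

33.08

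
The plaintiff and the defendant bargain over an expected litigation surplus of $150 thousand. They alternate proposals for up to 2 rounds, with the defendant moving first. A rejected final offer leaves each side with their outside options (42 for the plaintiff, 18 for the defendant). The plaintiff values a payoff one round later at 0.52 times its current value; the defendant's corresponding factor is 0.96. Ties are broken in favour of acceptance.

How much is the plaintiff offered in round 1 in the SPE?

Work backward from the last round.
Round 2 (the plaintiff proposes): the defendant gets 18 if talks fail, so the plaintiff offers 18 and keeps 132.
Round 1 (the defendant proposes): the plaintiff can get 132 next round, worth 0.52 × 132 = 68.64 now, so the defendant offers 68.64, keeping 81.36.

68.64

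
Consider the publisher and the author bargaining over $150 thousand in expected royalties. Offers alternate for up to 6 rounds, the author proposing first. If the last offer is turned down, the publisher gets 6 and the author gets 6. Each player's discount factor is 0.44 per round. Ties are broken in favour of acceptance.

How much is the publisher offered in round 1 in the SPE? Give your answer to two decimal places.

46.49

By backward induction:
Round 6 (the publisher proposes): the author gets 6 if talks fail, so the publisher offers 6 and keeps 144.
Round 5 (the author proposes): the publisher can get 144 next round, worth 0.44 × 144 = 63.36 now, so the author offers 63.36, keeping 86.64.
Round 4 (the publisher proposes): the author can get 86.64 next round, worth 0.44 × 86.64 = 38.1216 now, so the publisher offers 38.1216, keeping 111.8784.
Round 3 (the author proposes): the publisher can get 111.8784 next round, worth 0.44 × 111.8784 = 49.226496 now. The author offers 49.226496 and keeps 150 − 49.226496 = 100.773504.
Round 2 (the publisher proposes): the author can get 100.773504 next round, worth 0.44 × 100.773504 = 44.34034176 now; the publisher offers that and keeps 105.65965824.
Round 1 (the author proposes): the publisher can get 105.65965824 next round, worth 0.44 × 105.65965824 = 46.4902496256 now; the author offers that and keeps 103.5097503744.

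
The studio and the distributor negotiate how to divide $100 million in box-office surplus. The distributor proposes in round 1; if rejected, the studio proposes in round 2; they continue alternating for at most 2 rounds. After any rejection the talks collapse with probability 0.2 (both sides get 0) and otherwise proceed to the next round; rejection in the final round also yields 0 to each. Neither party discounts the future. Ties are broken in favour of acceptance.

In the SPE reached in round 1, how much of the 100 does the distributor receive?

20

By backward induction:
Round 2 (the studio proposes): the distributor will accept anything ≥ 0, so the studio offers 0 and keeps 100.
Round 1 (the distributor proposes): rejecting gives the studio an expected 0.8 × 100 = 80, so the distributor offers 80, keeping 20.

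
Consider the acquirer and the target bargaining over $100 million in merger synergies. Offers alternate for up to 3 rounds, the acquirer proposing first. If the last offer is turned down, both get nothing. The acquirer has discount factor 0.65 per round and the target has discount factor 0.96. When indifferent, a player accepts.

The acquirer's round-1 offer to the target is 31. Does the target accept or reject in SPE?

Reject

Round 3 (the acquirer proposes): rejection yields 0 for the target; the acquirer offers 0 and keeps 100.
Round 2 (the target proposes): the acquirer can get 100 next round, worth 0.65 × 100 = 65 now. The target offers 65 and keeps 100 − 65 = 35.
So by rejecting in round 1, the target gets 35 next round, worth 0.96 × 35 = 33.6 now.
Offer 31 < 33.6, so the target rejects.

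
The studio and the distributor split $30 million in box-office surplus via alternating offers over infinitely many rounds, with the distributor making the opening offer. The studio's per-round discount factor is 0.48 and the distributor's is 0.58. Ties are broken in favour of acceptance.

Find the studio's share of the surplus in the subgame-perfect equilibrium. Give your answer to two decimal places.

Let x be the distributor's share when the distributor proposes and y be the studio's share when the studio proposes.
The studio accepts iff offered ≥ 0.48·y, so x = 30 − 0.48y. Symmetrically y = 30 − 0.58x.
Substituting: x = 30 − 0.48(30 − 0.58x), giving x(1 − 0.58·0.48) = 30(1 − 0.48).
So x = 30 × 0.52 / 0.7216 ≈ 21.6186, and the studio receives 30 − x ≈ 8.3814.

8.38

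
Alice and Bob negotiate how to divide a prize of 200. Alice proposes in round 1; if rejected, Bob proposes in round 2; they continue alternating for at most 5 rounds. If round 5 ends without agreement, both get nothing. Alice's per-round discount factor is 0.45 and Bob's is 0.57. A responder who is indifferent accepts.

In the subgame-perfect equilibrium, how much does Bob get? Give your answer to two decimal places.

Round 5 (Alice proposes): Bob will accept anything ≥ 0, so Alice offers 0 and keeps 200.
Round 4 (Bob proposes): Alice can get 200 next round, worth 0.45 × 200 = 90 now. Bob offers 90 and keeps 200 − 90 = 110.
Round 3 (Alice proposes): Bob can get 110 next round, worth 0.57 × 110 = 62.7 now. Alice offers 62.7 and keeps 200 − 62.7 = 137.3.
Round 2 (Bob proposes): Alice can get 137.3 next round, worth 0.45 × 137.3 = 61.785 now; Bob offers that and keeps 138.215.
Round 1 (Alice proposes): Bob can get 138.215 next round, worth 0.57 × 138.215 = 78.78255 now. Alice offers 78.78255 and keeps 200 − 78.78255 = 121.21745.

78.78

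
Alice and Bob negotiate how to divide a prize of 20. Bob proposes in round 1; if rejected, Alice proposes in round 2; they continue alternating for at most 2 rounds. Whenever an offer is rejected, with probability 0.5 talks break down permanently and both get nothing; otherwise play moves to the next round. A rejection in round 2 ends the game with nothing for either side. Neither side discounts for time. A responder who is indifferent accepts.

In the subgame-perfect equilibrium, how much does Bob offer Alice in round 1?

10

By backward induction:
Round 2 (Alice proposes): Bob will accept anything ≥ 0, so Alice offers 0 and keeps 20.
Round 1 (Bob proposes): rejecting gives Alice an expected 0.5 × 20 = 10, so Bob offers 10, keeping 10.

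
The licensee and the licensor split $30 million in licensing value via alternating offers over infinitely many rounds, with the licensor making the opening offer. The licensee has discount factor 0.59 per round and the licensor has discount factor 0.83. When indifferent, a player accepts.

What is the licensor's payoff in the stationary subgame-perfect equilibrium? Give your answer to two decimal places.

24.10

Let x be the licensor's share when the licensor proposes and y be the licensee's share when the licensee proposes.
The licensee accepts iff offered ≥ 0.59·y, so x = 30 − 0.59y. Symmetrically y = 30 − 0.83x.
Substituting: x = 30 − 0.59(30 − 0.83x), giving x(1 − 0.83·0.59) = 30(1 − 0.59).
So x = 30 × 0.41 / 0.5103 ≈ 24.1035, and the licensee receives 30 − x ≈ 5.8965.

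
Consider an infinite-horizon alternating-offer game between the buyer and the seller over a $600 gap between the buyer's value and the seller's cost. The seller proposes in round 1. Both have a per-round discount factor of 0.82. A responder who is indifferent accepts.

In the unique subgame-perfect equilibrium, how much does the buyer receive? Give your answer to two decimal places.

270.33

Let x be the seller's share when the seller proposes and y be the buyer's share when the buyer proposes.
The buyer accepts iff offered ≥ 0.82·y, so x = 600 − 0.82y. Symmetrically y = 600 − 0.82x.
Substituting: x = 600 − 0.82(600 − 0.82x), giving x(1 − 0.82·0.82) = 600(1 − 0.82).
So x = 600 × 0.18 / 0.3276 ≈ 329.6703, and the buyer receives 600 − x ≈ 270.3297.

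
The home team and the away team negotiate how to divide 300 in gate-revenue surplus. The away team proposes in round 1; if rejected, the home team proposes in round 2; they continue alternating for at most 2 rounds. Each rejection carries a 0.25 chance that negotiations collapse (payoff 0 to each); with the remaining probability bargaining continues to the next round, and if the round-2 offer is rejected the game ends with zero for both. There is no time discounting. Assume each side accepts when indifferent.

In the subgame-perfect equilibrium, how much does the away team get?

By backward induction:
Round 2 (the home team proposes): the away team will accept anything ≥ 0, so the home team offers 0 and keeps 300.
Round 1 (the away team proposes): rejecting gives the home team an expected 0.75 × 300 = 225; the away team offers that and keeps 75.

75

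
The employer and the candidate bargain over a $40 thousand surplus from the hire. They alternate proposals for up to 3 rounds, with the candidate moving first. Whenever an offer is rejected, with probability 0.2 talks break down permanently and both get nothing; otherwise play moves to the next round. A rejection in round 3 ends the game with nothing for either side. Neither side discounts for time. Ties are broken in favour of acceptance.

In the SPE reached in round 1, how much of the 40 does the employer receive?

6.4

Round 3 (the candidate proposes): rejection yields 0 for the employer; the candidate offers 0 and keeps 40.
Round 2 (the employer proposes): rejecting gives the candidate an expected 0.8 × 40 = 32; the employer offers that and keeps 8.
Round 1 (the candidate proposes): rejecting gives the employer an expected 0.8 × 8 = 6.4. The candidate offers 6.4 and keeps 40 − 6.4 = 33.6.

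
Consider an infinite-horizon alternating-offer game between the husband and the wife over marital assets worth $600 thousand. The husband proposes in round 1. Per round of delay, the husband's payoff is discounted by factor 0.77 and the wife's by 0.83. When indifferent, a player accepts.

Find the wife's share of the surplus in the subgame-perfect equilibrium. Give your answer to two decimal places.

When the husband proposes, the wife accepts any offer worth at least 0.83 times what the wife would get by proposing next round; and vice versa.
This gives x = 600 − 0.83y and y = 600 − 0.77x, where x and y are each side's share when it proposes.
Hence (1 − 0.83·0.77)x = 600(1 − 0.83), i.e. 0.3609·x = 102.
x ≈ 282.6268; the wife's share is 600 − x ≈ 317.3732.

317.37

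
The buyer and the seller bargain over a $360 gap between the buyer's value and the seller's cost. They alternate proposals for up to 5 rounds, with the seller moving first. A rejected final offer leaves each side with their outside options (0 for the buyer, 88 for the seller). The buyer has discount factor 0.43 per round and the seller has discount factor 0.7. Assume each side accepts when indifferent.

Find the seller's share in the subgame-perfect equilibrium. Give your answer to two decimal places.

Round 5 (the seller proposes): rejection yields 0 for the buyer; the seller offers 0 and keeps 360.
Round 4 (the buyer proposes): the seller can get 360 next round, worth 0.7 × 360 = 252 now. The buyer offers 252 and keeps 360 − 252 = 108.
Round 3 (the seller proposes): the buyer can get 108 next round, worth 0.43 × 108 = 46.44 now; the seller offers that and keeps 313.56.
Round 2 (the buyer proposes): the seller can get 313.56 next round, worth 0.7 × 313.56 = 219.492 now; the buyer offers that and keeps 140.508.
Round 1 (the seller proposes): the buyer can get 140.508 next round, worth 0.43 × 140.508 = 60.41844 now. The seller offers 60.41844 and keeps 360 − 60.41844 = 299.58156.

299.58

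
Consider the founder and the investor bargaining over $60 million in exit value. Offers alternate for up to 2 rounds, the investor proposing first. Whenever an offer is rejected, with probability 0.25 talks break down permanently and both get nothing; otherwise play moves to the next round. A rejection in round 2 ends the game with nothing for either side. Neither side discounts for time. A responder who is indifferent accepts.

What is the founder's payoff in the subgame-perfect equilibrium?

45

By backward induction:
Round 2 (the founder proposes): rejection yields 0 for the investor; the founder offers 0 and keeps 60.
Round 1 (the investor proposes): rejecting gives the founder an expected 0.75 × 60 = 45. The investor offers 45 and keeps 60 − 45 = 15.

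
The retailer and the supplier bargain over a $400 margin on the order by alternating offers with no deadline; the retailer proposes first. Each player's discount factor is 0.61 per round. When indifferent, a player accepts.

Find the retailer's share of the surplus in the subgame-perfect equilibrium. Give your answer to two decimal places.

Let x be the retailer's share when the retailer proposes and y be the supplier's share when the supplier proposes.
The supplier accepts iff offered ≥ 0.61·y, so x = 400 − 0.61y. Symmetrically y = 400 − 0.61x.
Substituting: x = 400 − 0.61(400 − 0.61x), giving x(1 − 0.61·0.61) = 400(1 − 0.61).
So x = 400 × 0.39 / 0.6279 ≈ 248.4472, and the supplier receives 400 − x ≈ 151.5528.

248.45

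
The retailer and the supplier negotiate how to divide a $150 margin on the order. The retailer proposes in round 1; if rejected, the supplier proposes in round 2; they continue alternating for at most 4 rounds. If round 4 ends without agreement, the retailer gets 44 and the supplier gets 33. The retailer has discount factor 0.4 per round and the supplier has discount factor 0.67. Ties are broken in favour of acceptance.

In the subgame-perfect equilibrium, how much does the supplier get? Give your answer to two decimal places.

Round 4 (the supplier proposes): the retailer gets 44 if talks fail, so the supplier offers 44 and keeps 106.
Round 3 (the retailer proposes): the supplier can get 106 next round, worth 0.67 × 106 = 71.02 now; the retailer offers that and keeps 78.98.
Round 2 (the supplier proposes): the retailer can get 78.98 next round, worth 0.4 × 78.98 = 31.592 now, so the supplier offers 31.592, keeping 118.408.
Round 1 (the retailer proposes): the supplier can get 118.408 next round, worth 0.67 × 118.408 = 79.33336 now, so the retailer offers 79.33336, keeping 70.66664.

79.33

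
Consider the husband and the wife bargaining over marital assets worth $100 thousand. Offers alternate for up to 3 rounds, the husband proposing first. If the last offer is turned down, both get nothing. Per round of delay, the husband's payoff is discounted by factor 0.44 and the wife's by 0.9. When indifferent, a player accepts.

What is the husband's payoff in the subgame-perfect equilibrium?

Round 3 (the husband proposes): rejection yields 0 for the wife; the husband offers 0 and keeps 100.
Round 2 (the wife proposes): the husband can get 100 next round, worth 0.44 × 100 = 44 now, so the wife offers 44, keeping 56.
Round 1 (the husband proposes): the wife can get 56 next round, worth 0.9 × 56 = 50.4 now; the husband offers that and keeps 49.6.

49.6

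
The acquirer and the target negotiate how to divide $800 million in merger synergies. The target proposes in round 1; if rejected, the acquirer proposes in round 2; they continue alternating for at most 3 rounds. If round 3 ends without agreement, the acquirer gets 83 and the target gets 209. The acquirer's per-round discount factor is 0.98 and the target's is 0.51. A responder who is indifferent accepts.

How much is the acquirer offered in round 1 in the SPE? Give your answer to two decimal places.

Round 3 (the target proposes): the acquirer gets 83 if talks fail, so the target offers 83 and keeps 717.
Round 2 (the acquirer proposes): the target can get 717 next round, worth 0.51 × 717 = 365.67 now; the acquirer offers that and keeps 434.33.
Round 1 (the target proposes): the acquirer can get 434.33 next round, worth 0.98 × 434.33 = 425.6434 now, so the target offers 425.6434, keeping 374.3566.

425.64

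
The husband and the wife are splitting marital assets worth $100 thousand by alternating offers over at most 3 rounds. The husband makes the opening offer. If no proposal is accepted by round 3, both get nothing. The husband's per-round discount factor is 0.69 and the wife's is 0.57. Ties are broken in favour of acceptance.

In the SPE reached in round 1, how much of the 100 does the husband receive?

Work backward from the last round.
Round 3 (the husband proposes): the wife will accept anything ≥ 0, so the husband offers 0 and keeps 100.
Round 2 (the wife proposes): the husband can get 100 next round, worth 0.69 × 100 = 69 now; the wife offers that and keeps 31.
Round 1 (the husband proposes): the wife can get 31 next round, worth 0.57 × 31 = 17.67 now. The husband offers 17.67 and keeps 100 − 17.67 = 82.33.

82.33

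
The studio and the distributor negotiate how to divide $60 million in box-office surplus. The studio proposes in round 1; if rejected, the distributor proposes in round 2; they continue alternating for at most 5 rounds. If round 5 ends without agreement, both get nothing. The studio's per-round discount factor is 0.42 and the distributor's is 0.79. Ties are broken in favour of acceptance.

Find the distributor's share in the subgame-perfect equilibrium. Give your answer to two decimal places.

Work backward from the last round.
Round 5 (the studio proposes): rejection yields 0 for the distributor; the studio offers 0 and keeps 60.
Round 4 (the distributor proposes): the studio can get 60 next round, worth 0.42 × 60 = 25.2 now, so the distributor offers 25.2, keeping 34.8.
Round 3 (the studio proposes): the distributor can get 34.8 next round, worth 0.79 × 34.8 = 27.492 now, so the studio offers 27.492, keeping 32.508.
Round 2 (the distributor proposes): the studio can get 32.508 next round, worth 0.42 × 32.508 = 13.65336 now. The distributor offers 13.65336 and keeps 60 − 13.65336 = 46.34664.
Round 1 (the studio proposes): the distributor can get 46.34664 next round, worth 0.79 × 46.34664 = 36.6138456 now, so the studio offers 36.6138456, keeping 23.3861544.

36.61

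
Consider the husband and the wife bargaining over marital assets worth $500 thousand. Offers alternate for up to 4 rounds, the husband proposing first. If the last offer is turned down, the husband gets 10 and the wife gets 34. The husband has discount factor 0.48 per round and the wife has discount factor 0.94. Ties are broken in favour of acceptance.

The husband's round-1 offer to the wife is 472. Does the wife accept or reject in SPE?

Round 4 (the wife proposes): the husband gets 10 if talks fail, so the wife offers 10 and keeps 490.
Round 3 (the husband proposes): the wife can get 490 next round, worth 0.94 × 490 = 460.6 now, so the husband offers 460.6, keeping 39.4.
Round 2 (the wife proposes): the husband can get 39.4 next round, worth 0.48 × 39.4 = 18.912 now. The wife offers 18.912 and keeps 500 − 18.912 = 481.088.
So by rejecting in round 1, the wife gets 481.088 next round, worth 0.94 × 481.088 = 452.22272 now.
Offer 472 ≥ 452.22272, so the wife accepts.

Accept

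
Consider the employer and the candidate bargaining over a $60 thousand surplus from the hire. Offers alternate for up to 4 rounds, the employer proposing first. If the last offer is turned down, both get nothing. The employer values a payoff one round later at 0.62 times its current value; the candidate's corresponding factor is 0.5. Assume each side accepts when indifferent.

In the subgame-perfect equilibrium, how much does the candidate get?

Round 4 (the candidate proposes): rejection yields 0 for the employer; the candidate offers 0 and keeps 60.
Round 3 (the employer proposes): the candidate can get 60 next round, worth 0.5 × 60 = 30 now, so the employer offers 30, keeping 30.
Round 2 (the candidate proposes): the employer can get 30 next round, worth 0.62 × 30 = 18.6 now, so the candidate offers 18.6, keeping 41.4.
Round 1 (the employer proposes): the candidate can get 41.4 next round, worth 0.5 × 41.4 = 20.7 now, so the employer offers 20.7, keeping 39.3.

20.7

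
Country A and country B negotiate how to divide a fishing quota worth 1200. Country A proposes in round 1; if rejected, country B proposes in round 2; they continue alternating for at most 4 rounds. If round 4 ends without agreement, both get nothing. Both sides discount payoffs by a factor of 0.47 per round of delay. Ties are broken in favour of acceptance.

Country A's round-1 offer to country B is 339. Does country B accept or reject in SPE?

Reject

Work out country B's continuation value if the offer is rejected.
Round 4 (country B proposes): country A will accept anything ≥ 0, so country B offers 0 and keeps 1200.
Round 3 (country A proposes): country B can get 1200 next round, worth 0.47 × 1200 = 564 now; country A offers that and keeps 636.
Round 2 (country B proposes): country A can get 636 next round, worth 0.47 × 636 = 298.92 now, so country B offers 298.92, keeping 901.08.
So by rejecting in round 1, country B gets 901.08 next round, worth 0.47 × 901.08 = 423.5076 now.
Offer 339 < 423.5076, so country B rejects.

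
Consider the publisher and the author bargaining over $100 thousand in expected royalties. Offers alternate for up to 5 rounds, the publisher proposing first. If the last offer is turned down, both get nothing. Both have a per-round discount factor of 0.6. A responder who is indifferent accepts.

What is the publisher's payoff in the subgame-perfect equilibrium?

67.36

Round 5 (the publisher proposes): the author will accept anything ≥ 0, so the publisher offers 0 and keeps 100.
Round 4 (the author proposes): the publisher can get 100 next round, worth 0.6 × 100 = 60 now, so the author offers 60, keeping 40.
Round 3 (the publisher proposes): the author can get 40 next round, worth 0.6 × 40 = 24 now; the publisher offers that and keeps 76.
Round 2 (the author proposes): the publisher can get 76 next round, worth 0.6 × 76 = 45.6 now. The author offers 45.6 and keeps 100 − 45.6 = 54.4.
Round 1 (the publisher proposes): the author can get 54.4 next round, worth 0.6 × 54.4 = 32.64 now. The publisher offers 32.64 and keeps 100 − 32.64 = 67.36.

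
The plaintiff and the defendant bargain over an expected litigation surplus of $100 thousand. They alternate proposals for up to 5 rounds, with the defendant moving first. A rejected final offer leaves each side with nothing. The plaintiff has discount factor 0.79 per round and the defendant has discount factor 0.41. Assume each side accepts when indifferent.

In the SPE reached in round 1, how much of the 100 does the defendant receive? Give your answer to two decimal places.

38.29

Round 5 (the defendant proposes): rejection yields 0 for the plaintiff; the defendant offers 0 and keeps 100.
Round 4 (the plaintiff proposes): the defendant can get 100 next round, worth 0.41 × 100 = 41 now; the plaintiff offers that and keeps 59.
Round 3 (the defendant proposes): the plaintiff can get 59 next round, worth 0.79 × 59 = 46.61 now; the defendant offers that and keeps 53.39.
Round 2 (the plaintiff proposes): the defendant can get 53.39 next round, worth 0.41 × 53.39 = 21.8899 now, so the plaintiff offers 21.8899, keeping 78.1101.
Round 1 (the defendant proposes): the plaintiff can get 78.1101 next round, worth 0.79 × 78.1101 = 61.706979 now. The defendant offers 61.706979 and keeps 100 − 61.706979 = 38.293021.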